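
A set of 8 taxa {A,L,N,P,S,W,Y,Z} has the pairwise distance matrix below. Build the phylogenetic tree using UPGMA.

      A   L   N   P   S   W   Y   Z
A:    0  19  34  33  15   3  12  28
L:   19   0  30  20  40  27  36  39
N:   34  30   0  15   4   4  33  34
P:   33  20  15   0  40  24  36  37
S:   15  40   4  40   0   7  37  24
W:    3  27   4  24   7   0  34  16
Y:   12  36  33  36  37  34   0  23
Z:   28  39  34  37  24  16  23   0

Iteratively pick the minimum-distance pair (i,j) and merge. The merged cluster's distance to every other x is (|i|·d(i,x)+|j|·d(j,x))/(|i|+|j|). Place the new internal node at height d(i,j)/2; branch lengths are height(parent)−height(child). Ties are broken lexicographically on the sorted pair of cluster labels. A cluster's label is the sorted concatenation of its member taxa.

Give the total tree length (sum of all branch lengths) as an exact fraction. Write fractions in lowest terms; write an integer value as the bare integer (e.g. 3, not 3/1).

1859/24

iteration 1: select A,W (d=3); attach at lengths (3/2, 3/2); label the merged cluster AW
  updated: d(AW,L)=23, d(AW,N)=19, d(AW,P)=57/2, d(AW,S)=11, d(AW,Y)=23, d(AW,Z)=22
iteration 2: select N,S (d=4); attach at lengths (2, 2); label the merged cluster NS
  updated: d(AW,NS)=15, d(L,NS)=35, d(NS,P)=55/2, d(NS,Y)=35, d(NS,Z)=29
iteration 3: select AW,NS (d=15); attach at lengths (6, 11/2); label the merged cluster ANSW
  updated: d(ANSW,L)=29, d(ANSW,P)=28, d(ANSW,Y)=29, d(ANSW,Z)=51/2
iteration 4: select L,P (d=20); attach at lengths (10, 10); label the merged cluster LP
  updated: d(ANSW,LP)=57/2, d(LP,Y)=36, d(LP,Z)=38
iteration 5: select Y,Z (d=23); attach at lengths (23/2, 23/2); label the merged cluster YZ
  updated: d(ANSW,YZ)=109/4, d(LP,YZ)=37
iteration 6: select ANSW,YZ (d=109/4); attach at lengths (49/8, 17/8); label the merged cluster ANSWYZ
  updated: d(ANSWYZ,LP)=94/3
iteration 7: select ANSWYZ,LP (d=94/3); attach at lengths (49/24, 17/3); label the merged cluster ALNPSWYZ
final tree: ((((A:3/2,W:3/2):6,(N:2,S:2):11/2):49/8,(Y:23/2,Z:23/2):17/8):49/24,(L:10,P:10):17/3)
total length: 1859/24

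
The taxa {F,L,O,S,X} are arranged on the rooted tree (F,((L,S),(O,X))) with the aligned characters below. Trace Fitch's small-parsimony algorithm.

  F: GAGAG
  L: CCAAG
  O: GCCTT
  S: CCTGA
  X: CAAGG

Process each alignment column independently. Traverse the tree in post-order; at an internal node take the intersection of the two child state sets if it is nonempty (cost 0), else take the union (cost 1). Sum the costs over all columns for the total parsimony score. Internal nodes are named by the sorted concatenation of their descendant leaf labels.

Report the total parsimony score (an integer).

12

[col 0] LS: children L:{C}, S:{C} ∩→ {C}; cost 0
[col 0] OX: children O:{G}, X:{C} ∪→ {C,G}; cost 1
[col 0] LOSX: children LS:{C}, OX:{C,G} ∩→ {C}; cost 0
[col 0] FLOSX: children F:{G}, LOSX:{C} ∪→ {C,G}; cost 1
[col 1] LS: children L:{C}, S:{C} ∩→ {C}; cost 0
[col 1] OX: children O:{C}, X:{A} ∪→ {A,C}; cost 1
[col 1] LOSX: children LS:{C}, OX:{A,C} ∩→ {C}; cost 0
[col 1] FLOSX: children F:{A}, LOSX:{C} ∪→ {A,C}; cost 1
[col 2] LS: children L:{A}, S:{T} ∪→ {A,T}; cost 1
[col 2] OX: children O:{C}, X:{A} ∪→ {A,C}; cost 1
[col 2] LOSX: children LS:{A,T}, OX:{A,C} ∩→ {A}; cost 0
[col 2] FLOSX: children F:{G}, LOSX:{A} ∪→ {A,G}; cost 1
[col 3] LS: children L:{A}, S:{G} ∪→ {A,G}; cost 1
[col 3] OX: children O:{T}, X:{G} ∪→ {G,T}; cost 1
[col 3] LOSX: children LS:{A,G}, OX:{G,T} ∩→ {G}; cost 0
[col 3] FLOSX: children F:{A}, LOSX:{G} ∪→ {A,G}; cost 1
[col 4] LS: children L:{G}, S:{A} ∪→ {A,G}; cost 1
[col 4] OX: children O:{T}, X:{G} ∪→ {G,T}; cost 1
[col 4] LOSX: children LS:{A,G}, OX:{G,T} ∩→ {G}; cost 0
[col 4] FLOSX: children F:{G}, LOSX:{G} ∩→ {G}; cost 0
per-site changes: [2, 2, 3, 3, 2]; total = 12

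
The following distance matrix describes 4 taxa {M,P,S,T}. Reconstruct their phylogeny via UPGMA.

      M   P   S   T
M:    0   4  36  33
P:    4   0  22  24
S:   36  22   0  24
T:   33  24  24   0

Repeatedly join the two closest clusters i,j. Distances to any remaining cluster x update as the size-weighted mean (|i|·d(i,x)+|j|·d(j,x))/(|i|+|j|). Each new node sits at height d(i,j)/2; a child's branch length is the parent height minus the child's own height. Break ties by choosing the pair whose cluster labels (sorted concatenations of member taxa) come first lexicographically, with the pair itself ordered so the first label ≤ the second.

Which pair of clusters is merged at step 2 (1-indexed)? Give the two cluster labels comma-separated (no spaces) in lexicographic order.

iteration 1: select M,P (d=4); attach at lengths (2, 2); label the merged cluster MP
  updated: d(MP,S)=29, d(MP,T)=57/2
iteration 2: select S,T (d=24); attach at lengths (12, 12); label the merged cluster ST
  updated: d(MP,ST)=115/4
iteration 3: select MP,ST (d=115/4); attach at lengths (99/8, 19/8); label the merged cluster MPST
final tree: ((M:2,P:2):99/8,(S:12,T:12):19/8)
total length: 171/4

S,T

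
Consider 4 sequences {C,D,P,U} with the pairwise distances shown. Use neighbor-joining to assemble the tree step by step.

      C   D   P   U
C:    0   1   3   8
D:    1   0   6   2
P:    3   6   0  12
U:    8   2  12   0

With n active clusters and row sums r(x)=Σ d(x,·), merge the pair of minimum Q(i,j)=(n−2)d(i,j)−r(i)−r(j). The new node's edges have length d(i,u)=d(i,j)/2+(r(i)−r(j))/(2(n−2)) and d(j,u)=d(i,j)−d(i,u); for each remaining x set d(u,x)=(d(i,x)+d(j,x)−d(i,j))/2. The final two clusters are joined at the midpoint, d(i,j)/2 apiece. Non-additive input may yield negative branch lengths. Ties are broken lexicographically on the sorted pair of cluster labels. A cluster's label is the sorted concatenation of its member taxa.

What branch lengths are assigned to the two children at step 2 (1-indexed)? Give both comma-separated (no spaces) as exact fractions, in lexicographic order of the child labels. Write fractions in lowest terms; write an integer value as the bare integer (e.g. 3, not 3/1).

iteration 1: select C,P (d=3, Q=-27); attach at lengths (-3/4, 15/4); label the merged cluster CP
  updated: d(CP,D)=2, d(CP,U)=17/2
iteration 2: select CP,D (d=2, Q=-25/2); attach at lengths (17/4, -9/4); label the merged cluster CDP
  updated: d(CDP,U)=17/4
iteration 3: select CDP,U (d=17/4); attach at lengths (17/8, 17/8); label the merged cluster CDPU
final tree: (((C:-3/4,P:15/4):17/4,D:-9/4):17/8,U:17/8)
total length: 37/4

17/4,-9/4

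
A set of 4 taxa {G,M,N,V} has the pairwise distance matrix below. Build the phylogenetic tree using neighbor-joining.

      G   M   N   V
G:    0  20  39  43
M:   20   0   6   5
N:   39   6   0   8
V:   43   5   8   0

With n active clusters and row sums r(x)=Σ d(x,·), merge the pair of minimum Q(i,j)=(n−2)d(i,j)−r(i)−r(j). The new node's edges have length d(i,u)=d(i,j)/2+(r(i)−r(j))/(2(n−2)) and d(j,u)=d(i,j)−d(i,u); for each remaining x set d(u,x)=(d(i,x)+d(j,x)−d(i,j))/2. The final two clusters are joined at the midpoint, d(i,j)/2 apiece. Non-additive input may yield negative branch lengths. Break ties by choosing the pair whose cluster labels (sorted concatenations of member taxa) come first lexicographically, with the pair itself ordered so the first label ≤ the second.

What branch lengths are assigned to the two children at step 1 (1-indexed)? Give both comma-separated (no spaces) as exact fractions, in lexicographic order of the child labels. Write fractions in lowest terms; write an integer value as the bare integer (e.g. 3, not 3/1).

111/4,-31/4

iteration 1: select G,M (d=20, Q=-93); attach at lengths (111/4, -31/4); label the merged cluster GM
  updated: d(GM,N)=25/2, d(GM,V)=14
iteration 2: select GM,N (d=25/2, Q=-69/2); attach at lengths (37/4, 13/4); label the merged cluster GMN
  updated: d(GMN,V)=19/4
iteration 3: select GMN,V (d=19/4); attach at lengths (19/8, 19/8); label the merged cluster GMNV
final tree: (((G:111/4,M:-31/4):37/4,N:13/4):19/8,V:19/8)
total length: 149/4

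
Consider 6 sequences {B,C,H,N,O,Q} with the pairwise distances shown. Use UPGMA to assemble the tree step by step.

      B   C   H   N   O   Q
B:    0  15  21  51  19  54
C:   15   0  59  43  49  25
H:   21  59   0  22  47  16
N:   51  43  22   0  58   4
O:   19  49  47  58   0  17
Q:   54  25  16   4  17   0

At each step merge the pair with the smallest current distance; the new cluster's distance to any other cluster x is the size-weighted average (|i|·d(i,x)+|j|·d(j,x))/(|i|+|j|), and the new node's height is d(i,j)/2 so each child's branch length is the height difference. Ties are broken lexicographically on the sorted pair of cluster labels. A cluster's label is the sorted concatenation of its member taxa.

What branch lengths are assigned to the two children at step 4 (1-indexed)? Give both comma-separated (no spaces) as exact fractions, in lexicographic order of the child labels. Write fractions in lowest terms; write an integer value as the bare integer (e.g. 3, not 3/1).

1. join N+Q (d=4) ⇒ NQ; edges |N|=2, |Q|=2
  updated: d(B,NQ)=105/2, d(C,NQ)=34, d(H,NQ)=19, d(NQ,O)=75/2
2. join B+C (d=15) ⇒ BC; edges |B|=15/2, |C|=15/2
  updated: d(BC,H)=40, d(BC,NQ)=173/4, d(BC,O)=34
3. join H+NQ (d=19) ⇒ HNQ; edges |H|=19/2, |NQ|=15/2
  updated: d(BC,HNQ)=253/6, d(HNQ,O)=122/3
4. join BC+O (d=34) ⇒ BCO; edges |BC|=19/2, |O|=17
  updated: d(BCO,HNQ)=125/3
5. join BCO+HNQ (d=125/3) ⇒ BCHNOQ; edges |BCO|=23/6, |HNQ|=34/3
final tree: (((B:15/2,C:15/2):19/2,O:17):23/6,(H:19/2,(N:2,Q:2):15/2):34/3)
total length: 233/3

19/2,17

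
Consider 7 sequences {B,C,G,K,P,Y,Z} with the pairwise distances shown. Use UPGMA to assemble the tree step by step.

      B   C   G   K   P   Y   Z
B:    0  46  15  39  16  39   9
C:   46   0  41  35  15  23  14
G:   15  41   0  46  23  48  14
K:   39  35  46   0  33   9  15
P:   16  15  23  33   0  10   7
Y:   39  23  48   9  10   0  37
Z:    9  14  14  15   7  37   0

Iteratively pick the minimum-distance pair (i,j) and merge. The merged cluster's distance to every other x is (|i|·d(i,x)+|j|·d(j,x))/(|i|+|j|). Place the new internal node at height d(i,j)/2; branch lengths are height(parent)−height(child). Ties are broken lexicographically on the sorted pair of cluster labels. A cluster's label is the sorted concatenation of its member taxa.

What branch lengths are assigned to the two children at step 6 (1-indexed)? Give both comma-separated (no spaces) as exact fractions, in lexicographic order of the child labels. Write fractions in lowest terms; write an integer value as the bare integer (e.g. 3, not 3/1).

7/4,47/4

1. join P+Z (d=7) ⇒ PZ; edges |P|=7/2, |Z|=7/2
  updated: d(B,PZ)=25/2, d(C,PZ)=29/2, d(G,PZ)=37/2, d(K,PZ)=24, d(PZ,Y)=47/2
2. join K+Y (d=9) ⇒ KY; edges |K|=9/2, |Y|=9/2
  updated: d(B,KY)=39, d(C,KY)=29, d(G,KY)=47, d(KY,PZ)=95/4
3. join B+PZ (d=25/2) ⇒ BPZ; edges |B|=25/4, |PZ|=11/4
  updated: d(BPZ,C)=25, d(BPZ,G)=52/3, d(BPZ,KY)=173/6
4. join BPZ+G (d=52/3) ⇒ BGPZ; edges |BPZ|=29/12, |G|=26/3
  updated: d(BGPZ,C)=29, d(BGPZ,KY)=267/8
5. join BGPZ+C (d=29) ⇒ BCGPZ; edges |BGPZ|=35/6, |C|=29/2
  updated: d(BCGPZ,KY)=65/2
6. join BCGPZ+KY (d=65/2) ⇒ BCGKPYZ; edges |BCGPZ|=7/4, |KY|=47/4
final tree: ((((B:25/4,(P:7/2,Z:7/2):11/4):29/12,G:26/3):35/6,C:29/2):7/4,(K:9/2,Y:9/2):47/4)
total length: 839/12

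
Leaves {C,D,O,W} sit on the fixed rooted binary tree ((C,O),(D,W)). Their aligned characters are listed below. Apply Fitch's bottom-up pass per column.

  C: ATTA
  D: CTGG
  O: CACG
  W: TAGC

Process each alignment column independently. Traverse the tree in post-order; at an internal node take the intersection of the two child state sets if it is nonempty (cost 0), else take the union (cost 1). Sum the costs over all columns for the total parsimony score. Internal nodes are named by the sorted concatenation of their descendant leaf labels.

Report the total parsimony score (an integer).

8

CO@0: {A} ∪ {C} = {A,C} (union, +1)
DW@0: {C} ∪ {T} = {C,T} (union, +1)
CDOW@0: {A,C} ∩ {C,T} = {C} (intersection, +0)
CO@1: {T} ∪ {A} = {A,T} (union, +1)
DW@1: {T} ∪ {A} = {A,T} (union, +1)
CDOW@1: {A,T} ∩ {A,T} = {A,T} (intersection, +0)
CO@2: {T} ∪ {C} = {C,T} (union, +1)
DW@2: {G} ∩ {G} = {G} (intersection, +0)
CDOW@2: {C,T} ∪ {G} = {C,G,T} (union, +1)
CO@3: {A} ∪ {G} = {A,G} (union, +1)
DW@3: {G} ∪ {C} = {C,G} (union, +1)
CDOW@3: {A,G} ∩ {C,G} = {G} (intersection, +0)
per-site changes: [2, 2, 2, 2]; total = 8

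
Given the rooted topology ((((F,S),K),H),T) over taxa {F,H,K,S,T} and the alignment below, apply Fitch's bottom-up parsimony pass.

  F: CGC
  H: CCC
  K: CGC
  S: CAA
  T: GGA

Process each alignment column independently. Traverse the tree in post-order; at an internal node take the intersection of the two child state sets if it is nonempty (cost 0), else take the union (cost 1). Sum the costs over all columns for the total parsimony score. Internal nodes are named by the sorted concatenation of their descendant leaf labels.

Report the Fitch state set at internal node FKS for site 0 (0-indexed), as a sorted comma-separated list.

site 0, node FS: F={C} ∩ S={C} → {C} (+0)
site 0, node FKS: FS={C} ∩ K={C} → {C} (+0)
site 0, node FHKS: FKS={C} ∩ H={C} → {C} (+0)
site 0, node FHKST: FHKS={C} ∪ T={G} → {C,G} (+1)
site 1, node FS: F={G} ∪ S={A} → {A,G} (+1)
site 1, node FKS: FS={A,G} ∩ K={G} → {G} (+0)
site 1, node FHKS: FKS={G} ∪ H={C} → {C,G} (+1)
site 1, node FHKST: FHKS={C,G} ∩ T={G} → {G} (+0)
site 2, node FS: F={C} ∪ S={A} → {A,C} (+1)
site 2, node FKS: FS={A,C} ∩ K={C} → {C} (+0)
site 2, node FHKS: FKS={C} ∩ H={C} → {C} (+0)
site 2, node FHKST: FHKS={C} ∪ T={A} → {A,C} (+1)
per-site changes: [1, 2, 2]; total = 5

C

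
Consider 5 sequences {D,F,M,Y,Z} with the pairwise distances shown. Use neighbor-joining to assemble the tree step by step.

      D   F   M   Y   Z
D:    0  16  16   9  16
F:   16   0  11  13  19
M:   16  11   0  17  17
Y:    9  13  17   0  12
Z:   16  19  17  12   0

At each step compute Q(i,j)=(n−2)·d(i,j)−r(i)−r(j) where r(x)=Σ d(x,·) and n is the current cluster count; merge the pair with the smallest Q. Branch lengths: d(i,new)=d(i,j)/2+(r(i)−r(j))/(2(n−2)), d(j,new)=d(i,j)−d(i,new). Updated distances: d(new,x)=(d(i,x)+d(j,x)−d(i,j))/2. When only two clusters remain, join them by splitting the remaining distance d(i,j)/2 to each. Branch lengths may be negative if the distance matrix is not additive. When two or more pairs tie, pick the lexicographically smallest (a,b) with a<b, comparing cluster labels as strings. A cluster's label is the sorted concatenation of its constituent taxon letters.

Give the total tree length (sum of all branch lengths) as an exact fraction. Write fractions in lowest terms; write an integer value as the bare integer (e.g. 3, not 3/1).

135/4

step 1: merge (F,M) at d=11, Q=-87; branch lengths F→31/6, M→35/6; new cluster FM
  updated: d(D,FM)=21/2, d(FM,Y)=19/2, d(FM,Z)=25/2
step 2: merge (D,Y) at d=9, Q=-48; branch lengths D→23/4, Y→13/4; new cluster DY
  updated: d(DY,FM)=11/2, d(DY,Z)=19/2
step 3: merge (DY,FM) at d=11/2, Q=-55/2; branch lengths DY→5/4, FM→17/4; new cluster DFMY
  updated: d(DFMY,Z)=33/4
step 4: merge (DFMY,Z) at d=33/4; branch lengths DFMY→33/8, Z→33/8; new cluster DFMYZ
final tree: (((D:23/4,Y:13/4):5/4,(F:31/6,M:35/6):17/4):33/8,Z:33/8)
total length: 135/4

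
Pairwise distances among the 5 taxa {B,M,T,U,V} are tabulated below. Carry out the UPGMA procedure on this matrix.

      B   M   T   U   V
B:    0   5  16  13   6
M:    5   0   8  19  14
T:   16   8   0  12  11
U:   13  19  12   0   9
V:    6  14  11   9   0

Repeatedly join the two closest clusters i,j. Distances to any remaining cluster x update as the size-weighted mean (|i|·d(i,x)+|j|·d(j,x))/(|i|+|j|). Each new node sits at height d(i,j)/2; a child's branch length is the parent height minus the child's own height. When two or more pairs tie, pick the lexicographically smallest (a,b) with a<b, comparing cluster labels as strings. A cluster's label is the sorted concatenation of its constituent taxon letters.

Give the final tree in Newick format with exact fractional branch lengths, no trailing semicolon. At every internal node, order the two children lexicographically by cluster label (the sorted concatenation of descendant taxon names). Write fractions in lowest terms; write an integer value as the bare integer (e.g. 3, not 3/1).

((B:5/2,M:5/2):23/6,(T:23/4,(U:9/2,V:9/2):5/4):7/12)

step 1: merge (B,M) at d=5; branch lengths B→5/2, M→5/2; new cluster BM
  updated: d(BM,T)=12, d(BM,U)=16, d(BM,V)=10
step 2: merge (U,V) at d=9; branch lengths U→9/2, V→9/2; new cluster UV
  updated: d(BM,UV)=13, d(T,UV)=23/2
step 3: merge (T,UV) at d=23/2; branch lengths T→23/4, UV→5/4; new cluster TUV
  updated: d(BM,TUV)=38/3
step 4: merge (BM,TUV) at d=38/3; branch lengths BM→23/6, TUV→7/12; new cluster BMTUV
final tree: ((B:5/2,M:5/2):23/6,(T:23/4,(U:9/2,V:9/2):5/4):7/12)
total length: 305/12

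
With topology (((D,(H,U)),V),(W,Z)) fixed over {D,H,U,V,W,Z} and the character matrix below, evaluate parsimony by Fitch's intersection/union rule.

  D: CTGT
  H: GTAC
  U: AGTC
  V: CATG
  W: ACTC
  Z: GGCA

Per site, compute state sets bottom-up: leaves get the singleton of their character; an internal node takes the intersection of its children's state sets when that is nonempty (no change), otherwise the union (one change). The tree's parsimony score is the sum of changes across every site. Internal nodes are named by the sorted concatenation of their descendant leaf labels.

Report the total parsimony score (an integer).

14

HU@0: {G} ∪ {A} = {A,G} (union, +1)
DHU@0: {C} ∪ {A,G} = {A,C,G} (union, +1)
DHUV@0: {A,C,G} ∩ {C} = {C} (intersection, +0)
WZ@0: {A} ∪ {G} = {A,G} (union, +1)
DHUVWZ@0: {C} ∪ {A,G} = {A,C,G} (union, +1)
HU@1: {T} ∪ {G} = {G,T} (union, +1)
DHU@1: {T} ∩ {G,T} = {T} (intersection, +0)
DHUV@1: {T} ∪ {A} = {A,T} (union, +1)
WZ@1: {C} ∪ {G} = {C,G} (union, +1)
DHUVWZ@1: {A,T} ∪ {C,G} = {A,C,G,T} (union, +1)
HU@2: {A} ∪ {T} = {A,T} (union, +1)
DHU@2: {G} ∪ {A,T} = {A,G,T} (union, +1)
DHUV@2: {A,G,T} ∩ {T} = {T} (intersection, +0)
WZ@2: {T} ∪ {C} = {C,T} (union, +1)
DHUVWZ@2: {T} ∩ {C,T} = {T} (intersection, +0)
HU@3: {C} ∩ {C} = {C} (intersection, +0)
DHU@3: {T} ∪ {C} = {C,T} (union, +1)
DHUV@3: {C,T} ∪ {G} = {C,G,T} (union, +1)
WZ@3: {C} ∪ {A} = {A,C} (union, +1)
DHUVWZ@3: {C,G,T} ∩ {A,C} = {C} (intersection, +0)
per-site changes: [4, 4, 3, 3]; total = 14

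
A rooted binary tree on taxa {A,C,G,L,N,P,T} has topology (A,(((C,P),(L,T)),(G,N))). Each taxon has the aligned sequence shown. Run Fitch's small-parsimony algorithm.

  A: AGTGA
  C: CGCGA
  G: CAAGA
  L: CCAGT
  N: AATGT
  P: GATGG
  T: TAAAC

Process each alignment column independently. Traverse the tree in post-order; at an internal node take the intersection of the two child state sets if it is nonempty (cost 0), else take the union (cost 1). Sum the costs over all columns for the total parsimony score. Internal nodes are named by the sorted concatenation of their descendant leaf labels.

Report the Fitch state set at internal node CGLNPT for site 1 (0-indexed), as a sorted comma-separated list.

CP@0: {C} ∪ {G} = {C,G} (union, +1)
LT@0: {C} ∪ {T} = {C,T} (union, +1)
CLPT@0: {C,G} ∩ {C,T} = {C} (intersection, +0)
GN@0: {C} ∪ {A} = {A,C} (union, +1)
CGLNPT@0: {C} ∩ {A,C} = {C} (intersection, +0)
ACGLNPT@0: {A} ∪ {C} = {A,C} (union, +1)
CP@1: {G} ∪ {A} = {A,G} (union, +1)
LT@1: {C} ∪ {A} = {A,C} (union, +1)
CLPT@1: {A,G} ∩ {A,C} = {A} (intersection, +0)
GN@1: {A} ∩ {A} = {A} (intersection, +0)
CGLNPT@1: {A} ∩ {A} = {A} (intersection, +0)
ACGLNPT@1: {G} ∪ {A} = {A,G} (union, +1)
CP@2: {C} ∪ {T} = {C,T} (union, +1)
LT@2: {A} ∩ {A} = {A} (intersection, +0)
CLPT@2: {C,T} ∪ {A} = {A,C,T} (union, +1)
GN@2: {A} ∪ {T} = {A,T} (union, +1)
CGLNPT@2: {A,C,T} ∩ {A,T} = {A,T} (intersection, +0)
ACGLNPT@2: {T} ∩ {A,T} = {T} (intersection, +0)
CP@3: {G} ∩ {G} = {G} (intersection, +0)
LT@3: {G} ∪ {A} = {A,G} (union, +1)
CLPT@3: {G} ∩ {A,G} = {G} (intersection, +0)
GN@3: {G} ∩ {G} = {G} (intersection, +0)
CGLNPT@3: {G} ∩ {G} = {G} (intersection, +0)
ACGLNPT@3: {G} ∩ {G} = {G} (intersection, +0)
CP@4: {A} ∪ {G} = {A,G} (union, +1)
LT@4: {T} ∪ {C} = {C,T} (union, +1)
CLPT@4: {A,G} ∪ {C,T} = {A,C,G,T} (union, +1)
GN@4: {A} ∪ {T} = {A,T} (union, +1)
CGLNPT@4: {A,C,G,T} ∩ {A,T} = {A,T} (intersection, +0)
ACGLNPT@4: {A} ∩ {A,T} = {A} (intersection, +0)
per-site changes: [4, 3, 3, 1, 4]; total = 15

A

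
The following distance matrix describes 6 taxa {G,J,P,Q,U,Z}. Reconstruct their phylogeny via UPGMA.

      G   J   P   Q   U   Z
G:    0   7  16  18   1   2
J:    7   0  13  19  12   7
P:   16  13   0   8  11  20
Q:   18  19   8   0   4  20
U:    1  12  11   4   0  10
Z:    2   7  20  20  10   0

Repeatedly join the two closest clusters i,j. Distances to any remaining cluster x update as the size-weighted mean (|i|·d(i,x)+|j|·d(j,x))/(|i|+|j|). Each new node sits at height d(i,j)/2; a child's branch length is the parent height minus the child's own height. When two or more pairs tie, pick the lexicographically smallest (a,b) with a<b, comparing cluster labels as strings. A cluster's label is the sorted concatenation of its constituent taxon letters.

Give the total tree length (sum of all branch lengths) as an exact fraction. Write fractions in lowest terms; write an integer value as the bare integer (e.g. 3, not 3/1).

iteration 1: select G,U (d=1); attach at lengths (1/2, 1/2); label the merged cluster GU
  updated: d(GU,J)=19/2, d(GU,P)=27/2, d(GU,Q)=11, d(GU,Z)=6
iteration 2: select GU,Z (d=6); attach at lengths (5/2, 3); label the merged cluster GUZ
  updated: d(GUZ,J)=26/3, d(GUZ,P)=47/3, d(GUZ,Q)=14
iteration 3: select P,Q (d=8); attach at lengths (4, 4); label the merged cluster PQ
  updated: d(GUZ,PQ)=89/6, d(J,PQ)=16
iteration 4: select GUZ,J (d=26/3); attach at lengths (4/3, 13/3); label the merged cluster GJUZ
  updated: d(GJUZ,PQ)=121/8
iteration 5: select GJUZ,PQ (d=121/8); attach at lengths (155/48, 57/16); label the merged cluster GJPQUZ
final tree: ((((G:1/2,U:1/2):5/2,Z:3):4/3,J:13/3):155/48,(P:4,Q:4):57/16)
total length: 647/24

647/24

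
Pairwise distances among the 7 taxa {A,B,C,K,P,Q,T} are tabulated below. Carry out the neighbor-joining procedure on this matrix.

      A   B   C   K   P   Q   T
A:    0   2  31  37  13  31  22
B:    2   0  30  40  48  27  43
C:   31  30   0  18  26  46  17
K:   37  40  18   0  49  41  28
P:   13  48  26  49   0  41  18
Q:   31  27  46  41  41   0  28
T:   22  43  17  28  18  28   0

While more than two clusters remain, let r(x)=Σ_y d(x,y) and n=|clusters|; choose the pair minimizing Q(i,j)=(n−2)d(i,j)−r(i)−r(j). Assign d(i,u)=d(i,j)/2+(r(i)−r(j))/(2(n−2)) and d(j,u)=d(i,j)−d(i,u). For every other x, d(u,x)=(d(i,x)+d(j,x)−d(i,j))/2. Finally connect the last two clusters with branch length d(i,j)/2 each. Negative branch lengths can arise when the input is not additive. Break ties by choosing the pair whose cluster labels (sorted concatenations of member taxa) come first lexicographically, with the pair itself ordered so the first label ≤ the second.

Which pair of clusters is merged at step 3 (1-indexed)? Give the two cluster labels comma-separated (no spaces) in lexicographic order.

1. join A+B (d=2, Q=-316) ⇒ AB; edges |A|=-22/5, |B|=32/5
  updated: d(AB,C)=59/2, d(AB,K)=75/2, d(AB,P)=59/2, d(AB,Q)=28, d(AB,T)=63/2
2. join C+K (d=18, Q=-238) ⇒ CK; edges |C|=35/8, |K|=109/8
  updated: d(AB,CK)=49/2, d(CK,P)=57/2, d(CK,Q)=69/2, d(CK,T)=27/2
3. join AB+Q (d=28, Q=-161) ⇒ ABQ; edges |AB|=11, |Q|=17
  updated: d(ABQ,CK)=31/2, d(ABQ,P)=85/4, d(ABQ,T)=63/4
4. join ABQ+CK (d=31/2, Q=-79) ⇒ ABCKQ; edges |ABQ|=13/2, |CK|=9
  updated: d(ABCKQ,P)=137/8, d(ABCKQ,T)=55/8
5. join ABCKQ+P (d=137/8, Q=-42) ⇒ ABCKPQ; edges |ABCKQ|=3, |P|=113/8
  updated: d(ABCKPQ,T)=31/8
6. join ABCKPQ+T (d=31/8) ⇒ ABCKPQT; edges |ABCKPQ|=31/16, |T|=31/16
final tree: (((((A:-22/5,B:32/5):11,Q:17):13/2,(C:35/8,K:109/8):9):3,P:113/8):31/16,T:31/16)
total length: 169/2

AB,Q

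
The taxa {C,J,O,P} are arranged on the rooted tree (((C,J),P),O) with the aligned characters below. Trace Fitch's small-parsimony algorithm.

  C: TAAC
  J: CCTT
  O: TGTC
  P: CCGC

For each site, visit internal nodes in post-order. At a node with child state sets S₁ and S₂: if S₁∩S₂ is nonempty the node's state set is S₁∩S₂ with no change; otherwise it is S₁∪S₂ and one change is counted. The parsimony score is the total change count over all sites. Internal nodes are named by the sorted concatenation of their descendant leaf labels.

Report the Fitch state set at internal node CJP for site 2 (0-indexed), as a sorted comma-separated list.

site 0, node CJ: C={T} ∪ J={C} → {C,T} (+1)
site 0, node CJP: CJ={C,T} ∩ P={C} → {C} (+0)
site 0, node CJOP: CJP={C} ∪ O={T} → {C,T} (+1)
site 1, node CJ: C={A} ∪ J={C} → {A,C} (+1)
site 1, node CJP: CJ={A,C} ∩ P={C} → {C} (+0)
site 1, node CJOP: CJP={C} ∪ O={G} → {C,G} (+1)
site 2, node CJ: C={A} ∪ J={T} → {A,T} (+1)
site 2, node CJP: CJ={A,T} ∪ P={G} → {A,G,T} (+1)
site 2, node CJOP: CJP={A,G,T} ∩ O={T} → {T} (+0)
site 3, node CJ: C={C} ∪ J={T} → {C,T} (+1)
site 3, node CJP: CJ={C,T} ∩ P={C} → {C} (+0)
site 3, node CJOP: CJP={C} ∩ O={C} → {C} (+0)
per-site changes: [2, 2, 2, 1]; total = 7

A,G,T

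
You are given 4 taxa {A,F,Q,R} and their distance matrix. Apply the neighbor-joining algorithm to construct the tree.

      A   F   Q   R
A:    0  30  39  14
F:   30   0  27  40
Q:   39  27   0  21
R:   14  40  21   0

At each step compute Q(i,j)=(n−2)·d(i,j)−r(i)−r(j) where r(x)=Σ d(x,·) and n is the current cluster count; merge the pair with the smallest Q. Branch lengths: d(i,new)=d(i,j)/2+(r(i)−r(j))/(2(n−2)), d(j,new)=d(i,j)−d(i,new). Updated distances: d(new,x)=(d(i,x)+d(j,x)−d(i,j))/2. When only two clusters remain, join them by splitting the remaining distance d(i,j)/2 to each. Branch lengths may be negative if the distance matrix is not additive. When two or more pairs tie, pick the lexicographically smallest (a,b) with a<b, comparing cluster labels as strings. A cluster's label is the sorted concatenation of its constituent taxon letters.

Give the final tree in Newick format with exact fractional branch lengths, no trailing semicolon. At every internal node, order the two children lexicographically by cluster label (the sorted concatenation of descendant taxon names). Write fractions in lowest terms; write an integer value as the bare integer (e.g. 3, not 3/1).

iteration 1: select A,R (d=14, Q=-130); attach at lengths (9, 5); label the merged cluster AR
  updated: d(AR,F)=28, d(AR,Q)=23
iteration 2: select AR,F (d=28, Q=-78); attach at lengths (12, 16); label the merged cluster AFR
  updated: d(AFR,Q)=11
iteration 3: select AFR,Q (d=11); attach at lengths (11/2, 11/2); label the merged cluster AFQR
final tree: (((A:9,R:5):12,F:16):11/2,Q:11/2)
total length: 53

(((A:9,R:5):12,F:16):11/2,Q:11/2)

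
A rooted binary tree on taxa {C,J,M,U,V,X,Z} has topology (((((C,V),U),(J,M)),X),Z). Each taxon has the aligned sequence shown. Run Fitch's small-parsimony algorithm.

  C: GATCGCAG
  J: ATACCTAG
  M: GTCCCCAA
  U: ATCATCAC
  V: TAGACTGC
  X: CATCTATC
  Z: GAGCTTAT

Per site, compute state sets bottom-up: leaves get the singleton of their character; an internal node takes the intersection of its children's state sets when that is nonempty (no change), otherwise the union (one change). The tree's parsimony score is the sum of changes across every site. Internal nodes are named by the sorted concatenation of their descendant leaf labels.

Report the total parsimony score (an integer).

26

site 0, node CV: C={G} ∪ V={T} → {G,T} (+1)
site 0, node CUV: CV={G,T} ∪ U={A} → {A,G,T} (+1)
site 0, node JM: J={A} ∪ M={G} → {A,G} (+1)
site 0, node CJMUV: CUV={A,G,T} ∩ JM={A,G} → {A,G} (+0)
site 0, node CJMUVX: CJMUV={A,G} ∪ X={C} → {A,C,G} (+1)
site 0, node CJMUVXZ: CJMUVX={A,C,G} ∩ Z={G} → {G} (+0)
site 1, node CV: C={A} ∩ V={A} → {A} (+0)
site 1, node CUV: CV={A} ∪ U={T} → {A,T} (+1)
site 1, node JM: J={T} ∩ M={T} → {T} (+0)
site 1, node CJMUV: CUV={A,T} ∩ JM={T} → {T} (+0)
site 1, node CJMUVX: CJMUV={T} ∪ X={A} → {A,T} (+1)
site 1, node CJMUVXZ: CJMUVX={A,T} ∩ Z={A} → {A} (+0)
site 2, node CV: C={T} ∪ V={G} → {G,T} (+1)
site 2, node CUV: CV={G,T} ∪ U={C} → {C,G,T} (+1)
site 2, node JM: J={A} ∪ M={C} → {A,C} (+1)
site 2, node CJMUV: CUV={C,G,T} ∩ JM={A,C} → {C} (+0)
site 2, node CJMUVX: CJMUV={C} ∪ X={T} → {C,T} (+1)
site 2, node CJMUVXZ: CJMUVX={C,T} ∪ Z={G} → {C,G,T} (+1)
site 3, node CV: C={C} ∪ V={A} → {A,C} (+1)
site 3, node CUV: CV={A,C} ∩ U={A} → {A} (+0)
site 3, node JM: J={C} ∩ M={C} → {C} (+0)
site 3, node CJMUV: CUV={A} ∪ JM={C} → {A,C} (+1)
site 3, node CJMUVX: CJMUV={A,C} ∩ X={C} → {C} (+0)
site 3, node CJMUVXZ: CJMUVX={C} ∩ Z={C} → {C} (+0)
site 4, node CV: C={G} ∪ V={C} → {C,G} (+1)
site 4, node CUV: CV={C,G} ∪ U={T} → {C,G,T} (+1)
site 4, node JM: J={C} ∩ M={C} → {C} (+0)
site 4, node CJMUV: CUV={C,G,T} ∩ JM={C} → {C} (+0)
site 4, node CJMUVX: CJMUV={C} ∪ X={T} → {C,T} (+1)
site 4, node CJMUVXZ: CJMUVX={C,T} ∩ Z={T} → {T} (+0)
site 5, node CV: C={C} ∪ V={T} → {C,T} (+1)
site 5, node CUV: CV={C,T} ∩ U={C} → {C} (+0)
site 5, node JM: J={T} ∪ M={C} → {C,T} (+1)
site 5, node CJMUV: CUV={C} ∩ JM={C,T} → {C} (+0)
site 5, node CJMUVX: CJMUV={C} ∪ X={A} → {A,C} (+1)
site 5, node CJMUVXZ: CJMUVX={A,C} ∪ Z={T} → {A,C,T} (+1)
site 6, node CV: C={A} ∪ V={G} → {A,G} (+1)
site 6, node CUV: CV={A,G} ∩ U={A} → {A} (+0)
site 6, node JM: J={A} ∩ M={A} → {A} (+0)
site 6, node CJMUV: CUV={A} ∩ JM={A} → {A} (+0)
site 6, node CJMUVX: CJMUV={A} ∪ X={T} → {A,T} (+1)
site 6, node CJMUVXZ: CJMUVX={A,T} ∩ Z={A} → {A} (+0)
site 7, node CV: C={G} ∪ V={C} → {C,G} (+1)
site 7, node CUV: CV={C,G} ∩ U={C} → {C} (+0)
site 7, node JM: J={G} ∪ M={A} → {A,G} (+1)
site 7, node CJMUV: CUV={C} ∪ JM={A,G} → {A,C,G} (+1)
site 7, node CJMUVX: CJMUV={A,C,G} ∩ X={C} → {C} (+0)
site 7, node CJMUVXZ: CJMUVX={C} ∪ Z={T} → {C,T} (+1)
per-site changes: [4, 2, 5, 2, 3, 4, 2, 4]; total = 26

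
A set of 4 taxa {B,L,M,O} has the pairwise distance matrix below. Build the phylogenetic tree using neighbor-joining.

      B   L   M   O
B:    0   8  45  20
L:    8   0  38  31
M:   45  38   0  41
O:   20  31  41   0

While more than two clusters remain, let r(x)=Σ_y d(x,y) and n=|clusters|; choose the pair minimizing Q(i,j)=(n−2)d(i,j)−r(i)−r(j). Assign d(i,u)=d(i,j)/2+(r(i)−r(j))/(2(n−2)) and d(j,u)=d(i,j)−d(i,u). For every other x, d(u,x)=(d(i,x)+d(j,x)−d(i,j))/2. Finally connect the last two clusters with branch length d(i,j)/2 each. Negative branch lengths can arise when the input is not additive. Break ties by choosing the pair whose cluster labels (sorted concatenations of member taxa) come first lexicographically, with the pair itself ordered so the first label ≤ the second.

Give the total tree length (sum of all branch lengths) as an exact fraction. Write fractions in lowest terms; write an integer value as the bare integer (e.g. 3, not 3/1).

58

iteration 1: select B,L (d=8, Q=-134); attach at lengths (3, 5); label the merged cluster BL
  updated: d(BL,M)=75/2, d(BL,O)=43/2
iteration 2: select BL,M (d=75/2, Q=-100); attach at lengths (9, 57/2); label the merged cluster BLM
  updated: d(BLM,O)=25/2
iteration 3: select BLM,O (d=25/2); attach at lengths (25/4, 25/4); label the merged cluster BLMO
final tree: (((B:3,L:5):9,M:57/2):25/4,O:25/4)
total length: 58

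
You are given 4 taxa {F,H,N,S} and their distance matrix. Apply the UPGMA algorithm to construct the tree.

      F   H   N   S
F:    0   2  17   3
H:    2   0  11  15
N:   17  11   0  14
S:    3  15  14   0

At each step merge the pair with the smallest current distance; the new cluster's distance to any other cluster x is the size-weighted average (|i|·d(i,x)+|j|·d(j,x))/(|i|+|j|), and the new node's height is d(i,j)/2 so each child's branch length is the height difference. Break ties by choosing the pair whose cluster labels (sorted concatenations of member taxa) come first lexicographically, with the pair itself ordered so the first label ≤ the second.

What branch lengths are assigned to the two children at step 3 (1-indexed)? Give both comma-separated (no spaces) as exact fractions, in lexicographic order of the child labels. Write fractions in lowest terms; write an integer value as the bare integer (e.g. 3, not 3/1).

1. join F+H (d=2) ⇒ FH; edges |F|=1, |H|=1
  updated: d(FH,N)=14, d(FH,S)=9
2. join FH+S (d=9) ⇒ FHS; edges |FH|=7/2, |S|=9/2
  updated: d(FHS,N)=14
3. join FHS+N (d=14) ⇒ FHNS; edges |FHS|=5/2, |N|=7
final tree: (((F:1,H:1):7/2,S:9/2):5/2,N:7)
total length: 39/2

5/2,7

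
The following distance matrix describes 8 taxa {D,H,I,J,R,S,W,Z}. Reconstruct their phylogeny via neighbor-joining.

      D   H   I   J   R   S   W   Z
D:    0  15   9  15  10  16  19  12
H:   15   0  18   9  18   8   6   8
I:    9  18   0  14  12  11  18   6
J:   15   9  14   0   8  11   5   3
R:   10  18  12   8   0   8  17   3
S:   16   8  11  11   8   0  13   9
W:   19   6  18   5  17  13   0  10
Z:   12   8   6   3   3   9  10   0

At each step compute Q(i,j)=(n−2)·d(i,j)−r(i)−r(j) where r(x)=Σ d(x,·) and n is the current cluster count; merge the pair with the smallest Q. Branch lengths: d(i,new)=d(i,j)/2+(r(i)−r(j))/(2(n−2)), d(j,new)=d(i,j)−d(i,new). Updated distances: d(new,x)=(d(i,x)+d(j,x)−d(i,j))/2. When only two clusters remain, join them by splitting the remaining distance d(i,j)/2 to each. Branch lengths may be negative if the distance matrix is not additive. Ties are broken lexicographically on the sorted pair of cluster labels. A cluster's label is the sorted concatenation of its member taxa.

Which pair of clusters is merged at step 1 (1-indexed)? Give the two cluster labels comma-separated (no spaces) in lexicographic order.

H,W

step 1: merge (H,W) at d=6, Q=-134; branch lengths H→5/2, W→7/2; new cluster HW
  updated: d(D,HW)=14, d(HW,I)=15, d(HW,J)=4, d(HW,R)=29/2, d(HW,S)=15/2, d(HW,Z)=6
step 2: merge (D,I) at d=9, Q=-98; branch lengths D→27/5, I→18/5; new cluster DI
  updated: d(DI,HW)=10, d(DI,J)=10, d(DI,R)=13/2, d(DI,S)=9, d(DI,Z)=9/2
step 3: merge (HW,J) at d=4, Q=-62; branch lengths HW→11/4, J→5/4; new cluster HJW
  updated: d(DI,HJW)=8, d(HJW,R)=37/4, d(HJW,S)=29/4, d(HJW,Z)=5/2
step 4: merge (HJW,S) at d=29/4, Q=-77/2; branch lengths HJW→31/12, S→14/3; new cluster HJSW
  updated: d(DI,HJSW)=39/8, d(HJSW,R)=5, d(HJSW,Z)=17/8
step 5: merge (DI,HJSW) at d=39/8, Q=-145/8; branch lengths DI→109/32, HJSW→47/32; new cluster DHIJSW
  updated: d(DHIJSW,R)=53/16, d(DHIJSW,Z)=7/8
step 6: merge (DHIJSW,R) at d=53/16, Q=-115/16; branch lengths DHIJSW→19/32, R→87/32; new cluster DHIJRSW
  updated: d(DHIJRSW,Z)=9/32
step 7: merge (DHIJRSW,Z) at d=9/32; branch lengths DHIJRSW→9/64, Z→9/64; new cluster DHIJRSWZ
final tree: ((((D:27/5,I:18/5):109/32,(((H:5/2,W:7/2):11/4,J:5/4):31/12,S:14/3):47/32):19/32,R:87/32):9/64,Z:9/64)
total length: 1111/32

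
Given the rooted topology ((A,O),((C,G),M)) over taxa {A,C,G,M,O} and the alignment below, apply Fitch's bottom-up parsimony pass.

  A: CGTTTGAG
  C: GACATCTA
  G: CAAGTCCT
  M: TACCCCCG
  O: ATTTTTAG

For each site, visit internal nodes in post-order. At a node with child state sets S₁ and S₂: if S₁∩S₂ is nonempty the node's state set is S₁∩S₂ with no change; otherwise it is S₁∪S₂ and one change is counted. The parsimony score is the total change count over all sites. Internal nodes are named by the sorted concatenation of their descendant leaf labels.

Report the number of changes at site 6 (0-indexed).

2

site 0, node AO: A={C} ∪ O={A} → {A,C} (+1)
site 0, node CG: C={G} ∪ G={C} → {C,G} (+1)
site 0, node CGM: CG={C,G} ∪ M={T} → {C,G,T} (+1)
site 0, node ACGMO: AO={A,C} ∩ CGM={C,G,T} → {C} (+0)
site 1, node AO: A={G} ∪ O={T} → {G,T} (+1)
site 1, node CG: C={A} ∩ G={A} → {A} (+0)
site 1, node CGM: CG={A} ∩ M={A} → {A} (+0)
site 1, node ACGMO: AO={G,T} ∪ CGM={A} → {A,G,T} (+1)
site 2, node AO: A={T} ∩ O={T} → {T} (+0)
site 2, node CG: C={C} ∪ G={A} → {A,C} (+1)
site 2, node CGM: CG={A,C} ∩ M={C} → {C} (+0)
site 2, node ACGMO: AO={T} ∪ CGM={C} → {C,T} (+1)
site 3, node AO: A={T} ∩ O={T} → {T} (+0)
site 3, node CG: C={A} ∪ G={G} → {A,G} (+1)
site 3, node CGM: CG={A,G} ∪ M={C} → {A,C,G} (+1)
site 3, node ACGMO: AO={T} ∪ CGM={A,C,G} → {A,C,G,T} (+1)
site 4, node AO: A={T} ∩ O={T} → {T} (+0)
site 4, node CG: C={T} ∩ G={T} → {T} (+0)
site 4, node CGM: CG={T} ∪ M={C} → {C,T} (+1)
site 4, node ACGMO: AO={T} ∩ CGM={C,T} → {T} (+0)
site 5, node AO: A={G} ∪ O={T} → {G,T} (+1)
site 5, node CG: C={C} ∩ G={C} → {C} (+0)
site 5, node CGM: CG={C} ∩ M={C} → {C} (+0)
site 5, node ACGMO: AO={G,T} ∪ CGM={C} → {C,G,T} (+1)
site 6, node AO: A={A} ∩ O={A} → {A} (+0)
site 6, node CG: C={T} ∪ G={C} → {C,T} (+1)
site 6, node CGM: CG={C,T} ∩ M={C} → {C} (+0)
site 6, node ACGMO: AO={A} ∪ CGM={C} → {A,C} (+1)
site 7, node AO: A={G} ∩ O={G} → {G} (+0)
site 7, node CG: C={A} ∪ G={T} → {A,T} (+1)
site 7, node CGM: CG={A,T} ∪ M={G} → {A,G,T} (+1)
site 7, node ACGMO: AO={G} ∩ CGM={A,G,T} → {G} (+0)
per-site changes: [3, 2, 2, 3, 1, 2, 2, 2]; total = 17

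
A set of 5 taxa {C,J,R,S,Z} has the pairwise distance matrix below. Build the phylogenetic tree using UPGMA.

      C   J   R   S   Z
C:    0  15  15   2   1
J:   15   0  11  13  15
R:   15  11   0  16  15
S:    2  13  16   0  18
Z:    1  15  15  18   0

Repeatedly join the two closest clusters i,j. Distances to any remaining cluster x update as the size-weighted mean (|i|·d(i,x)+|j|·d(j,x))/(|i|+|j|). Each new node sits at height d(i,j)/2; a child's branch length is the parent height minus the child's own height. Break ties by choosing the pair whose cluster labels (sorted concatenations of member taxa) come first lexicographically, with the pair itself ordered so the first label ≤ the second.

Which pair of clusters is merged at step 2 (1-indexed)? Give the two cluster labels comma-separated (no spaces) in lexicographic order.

CZ,S

iteration 1: select C,Z (d=1); attach at lengths (1/2, 1/2); label the merged cluster CZ
  updated: d(CZ,J)=15, d(CZ,R)=15, d(CZ,S)=10
iteration 2: select CZ,S (d=10); attach at lengths (9/2, 5); label the merged cluster CSZ
  updated: d(CSZ,J)=43/3, d(CSZ,R)=46/3
iteration 3: select J,R (d=11); attach at lengths (11/2, 11/2); label the merged cluster JR
  updated: d(CSZ,JR)=89/6
iteration 4: select CSZ,JR (d=89/6); attach at lengths (29/12, 23/12); label the merged cluster CJRSZ
final tree: (((C:1/2,Z:1/2):9/2,S:5):29/12,(J:11/2,R:11/2):23/12)
total length: 155/6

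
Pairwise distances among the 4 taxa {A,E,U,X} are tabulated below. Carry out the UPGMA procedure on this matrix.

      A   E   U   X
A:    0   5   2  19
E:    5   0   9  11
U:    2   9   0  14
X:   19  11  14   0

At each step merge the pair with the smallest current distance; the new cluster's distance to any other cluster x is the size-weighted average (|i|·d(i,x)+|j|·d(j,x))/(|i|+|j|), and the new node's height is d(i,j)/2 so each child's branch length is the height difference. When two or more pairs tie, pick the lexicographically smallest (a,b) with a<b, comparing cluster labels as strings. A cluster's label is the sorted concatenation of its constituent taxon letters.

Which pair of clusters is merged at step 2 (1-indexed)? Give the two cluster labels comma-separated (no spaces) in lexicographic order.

AU,E

iteration 1: select A,U (d=2); attach at lengths (1, 1); label the merged cluster AU
  updated: d(AU,E)=7, d(AU,X)=33/2
iteration 2: select AU,E (d=7); attach at lengths (5/2, 7/2); label the merged cluster AEU
  updated: d(AEU,X)=44/3
iteration 3: select AEU,X (d=44/3); attach at lengths (23/6, 22/3); label the merged cluster AEUX
final tree: (((A:1,U:1):5/2,E:7/2):23/6,X:22/3)
total length: 115/6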